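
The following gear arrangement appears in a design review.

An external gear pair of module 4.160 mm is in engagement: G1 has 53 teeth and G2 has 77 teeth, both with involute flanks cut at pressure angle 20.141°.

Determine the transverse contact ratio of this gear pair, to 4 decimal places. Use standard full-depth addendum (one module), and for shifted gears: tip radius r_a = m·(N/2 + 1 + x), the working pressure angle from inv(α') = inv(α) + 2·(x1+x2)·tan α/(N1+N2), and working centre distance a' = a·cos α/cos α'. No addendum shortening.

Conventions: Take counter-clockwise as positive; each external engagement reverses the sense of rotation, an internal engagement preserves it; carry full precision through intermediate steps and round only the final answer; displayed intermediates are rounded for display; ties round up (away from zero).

1.7846

recognized (one external pair, fixed centres): single-mesh tooth geometry, m = 4.160, N1 = 53, N2 = 77
base radii: r_b1 = 103.498614, r_b2 = 150.365911
tip radii: r_a1 = 114.400000, r_a2 = 164.320000
no profile shift: α' = α, a' = a
action lengths: √(r_a1²−r_b1²) = 48.738044, √(r_a2²−r_b2²) = 66.265793
base pitch p_b = π·m·cos α = 12.269830
CR = (48.738044 + 66.265793 − 270.400000·sin 20.14100°)/12.269830 = 1.784586
contact ratio ≈ 1.7846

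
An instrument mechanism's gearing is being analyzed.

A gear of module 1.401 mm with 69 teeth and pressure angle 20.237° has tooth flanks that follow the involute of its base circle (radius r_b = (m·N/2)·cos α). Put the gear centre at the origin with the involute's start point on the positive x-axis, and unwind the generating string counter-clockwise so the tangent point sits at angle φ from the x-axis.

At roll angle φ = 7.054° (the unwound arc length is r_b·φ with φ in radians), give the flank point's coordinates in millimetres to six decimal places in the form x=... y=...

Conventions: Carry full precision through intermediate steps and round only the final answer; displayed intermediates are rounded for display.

x=45.693203 y=0.028167

recognized (one wheel, involute flank): single-mesh tooth geometry, m = 1.401, N = 69
pitch radius r_p = m·N/2 = 1.401·69/2 = 48.334500
base radius r_b = r_p·cos α = 48.334500·cos 20.237° = 45.350804
roll angle φ = 7.054° = 0.12311553 rad
x = r_b·(cos φ + φ·sin φ) = 45.693203
y = r_b·(sin φ − φ·cos φ) = 0.028167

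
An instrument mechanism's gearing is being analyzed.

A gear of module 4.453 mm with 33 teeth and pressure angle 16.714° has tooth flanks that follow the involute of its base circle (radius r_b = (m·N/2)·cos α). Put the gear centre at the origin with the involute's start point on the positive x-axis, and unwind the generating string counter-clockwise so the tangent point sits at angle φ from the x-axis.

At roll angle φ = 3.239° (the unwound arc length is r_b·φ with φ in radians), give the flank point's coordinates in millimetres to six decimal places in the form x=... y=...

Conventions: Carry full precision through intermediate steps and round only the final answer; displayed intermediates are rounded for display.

single-mesh involute tooth geometry (33T wheel at module 4.453)
pitch radius r_p = m·N/2 = 4.453·33/2 = 73.474500
base radius r_b = r_p·cos α = 73.474500·cos 16.714° = 70.370368
roll angle φ = 3.239° = 0.05653121 rad
x = r_b·(cos φ + φ·sin φ) = 70.482722
y = r_b·(sin φ − φ·cos φ) = 0.004236

x=70.482722 y=0.004236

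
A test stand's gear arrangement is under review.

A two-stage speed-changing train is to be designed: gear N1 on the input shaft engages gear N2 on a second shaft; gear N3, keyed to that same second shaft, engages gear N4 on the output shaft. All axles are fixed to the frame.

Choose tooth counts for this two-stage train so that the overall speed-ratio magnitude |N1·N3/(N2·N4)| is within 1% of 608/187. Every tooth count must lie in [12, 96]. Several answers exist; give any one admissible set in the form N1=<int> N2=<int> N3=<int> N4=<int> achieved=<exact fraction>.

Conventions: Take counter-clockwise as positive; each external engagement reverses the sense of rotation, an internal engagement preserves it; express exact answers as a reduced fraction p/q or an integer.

N1=16 N2=17 N3=76 N4=22 achieved=608/187

topology: fixed-axis compound train — 2 stages, target 608/187
target = 608/187 in lowest terms: an exact hit needs N1·N3 = k·608 and N2·N4 = k·187 for one integer k, every count in [12, 96]; additionally prefer no 1:1 stage (N1 ≠ N2, N3 ≠ N4)
k = 1: no 1:1-free in-range split of k·608 and k·187 into factor pairs; take k = 2
k = 2: N1·N3 = 1216 = 16·76, N2·N4 = 374 = 17·22
achieved = 16·76/(17·22) = 608/187; |achieved − target| = 0 ≤ 152/4675 ✓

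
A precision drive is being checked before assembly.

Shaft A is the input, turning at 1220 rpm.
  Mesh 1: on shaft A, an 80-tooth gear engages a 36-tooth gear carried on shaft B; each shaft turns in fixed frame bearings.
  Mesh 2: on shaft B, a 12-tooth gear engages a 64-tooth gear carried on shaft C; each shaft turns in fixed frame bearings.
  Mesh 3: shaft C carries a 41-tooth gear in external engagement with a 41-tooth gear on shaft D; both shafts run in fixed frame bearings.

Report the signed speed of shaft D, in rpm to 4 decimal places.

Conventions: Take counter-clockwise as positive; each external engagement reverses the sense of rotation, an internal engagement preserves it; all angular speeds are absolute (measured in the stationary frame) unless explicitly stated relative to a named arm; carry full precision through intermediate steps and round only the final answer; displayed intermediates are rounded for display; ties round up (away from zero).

-508.3333 rpm

recognized (4 fixed axles, 3 meshes): fixed-axis compound train
mesh 1 [80T→36T]: ω = 1220.0000×80/36 = 2711.1111 rpm, sense flips to −
mesh 2 [12T→64T]: ω = 2711.1111×12/64 = 508.3333 rpm, sense flips to +
mesh 3 [41T→41T]: ω = 508.3333×41/41 = 508.3333 rpm, sense flips to −
signed output speed = -508.3333 rpm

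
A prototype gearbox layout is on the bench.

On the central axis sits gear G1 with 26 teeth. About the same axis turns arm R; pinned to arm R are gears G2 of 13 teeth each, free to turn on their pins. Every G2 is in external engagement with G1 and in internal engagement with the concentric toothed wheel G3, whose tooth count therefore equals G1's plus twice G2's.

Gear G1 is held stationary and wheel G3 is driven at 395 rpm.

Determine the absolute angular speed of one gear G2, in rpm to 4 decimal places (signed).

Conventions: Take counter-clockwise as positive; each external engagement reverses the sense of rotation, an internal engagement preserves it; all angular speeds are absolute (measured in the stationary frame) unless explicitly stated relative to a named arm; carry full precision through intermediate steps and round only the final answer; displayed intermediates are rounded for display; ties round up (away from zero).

recognized (axles ride arm R): planetary set, 26/13/52 teeth
normalise by the input: solve with ω_ring = 1, then scale by 395 rpm
ring teeth: 26 + 2·13 = 52
26(ω_sun−ω_arm) = −52(ω_ring−ω_arm),  ω_sun = 0, ω_ring = 1
26(0−ω_arm) = −52(1−ω_arm)  ⇒  78·ω_arm = 52  ⇒  ω_arm = 2/3
sun–planet mesh: 26·(0−2/3) = −13·(ω_p−ω_arm)  ⇒  ω_p−ω_arm = 4/3
ω_p = 2/3 + 4/3 = 2
scale: ω_p = 2 × 395 rpm = +790.0000 rpm

+790.0000 rpm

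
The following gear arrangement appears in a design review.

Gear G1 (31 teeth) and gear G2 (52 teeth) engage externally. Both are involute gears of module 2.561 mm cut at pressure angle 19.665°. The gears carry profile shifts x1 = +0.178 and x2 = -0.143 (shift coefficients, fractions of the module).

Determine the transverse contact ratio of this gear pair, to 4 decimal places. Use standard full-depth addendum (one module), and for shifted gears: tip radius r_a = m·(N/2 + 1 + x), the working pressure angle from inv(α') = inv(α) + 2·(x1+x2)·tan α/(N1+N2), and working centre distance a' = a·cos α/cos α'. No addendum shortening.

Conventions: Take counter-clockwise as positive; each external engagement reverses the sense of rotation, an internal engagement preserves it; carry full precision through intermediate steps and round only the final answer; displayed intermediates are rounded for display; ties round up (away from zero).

1.7033

single-mesh involute tooth geometry (31T engaging 52T at module 2.561)
base radii: r_b1 = 37.380311, r_b2 = 62.702457
tip radii: r_a1 = 42.712358, r_a2 = 68.780777
inv(α') = inv(19.665°) + 2·(+0.178-0.143)·tan α/(31+52) = 0.01444520  ⇒  α' = 19.79922°
a' = a·cos α / cos α' = 106.2815·cos 19.665°/cos 19.79922° = 106.370842
action lengths: √(r_a1²−r_b1²) = 20.665378, √(r_a2²−r_b2²) = 28.270075
base pitch p_b = π·m·cos α = 7.576368
CR = (20.665378 + 28.270075 − 106.370842·sin 19.79922°)/7.576368 = 1.703319
contact ratio ≈ 1.7033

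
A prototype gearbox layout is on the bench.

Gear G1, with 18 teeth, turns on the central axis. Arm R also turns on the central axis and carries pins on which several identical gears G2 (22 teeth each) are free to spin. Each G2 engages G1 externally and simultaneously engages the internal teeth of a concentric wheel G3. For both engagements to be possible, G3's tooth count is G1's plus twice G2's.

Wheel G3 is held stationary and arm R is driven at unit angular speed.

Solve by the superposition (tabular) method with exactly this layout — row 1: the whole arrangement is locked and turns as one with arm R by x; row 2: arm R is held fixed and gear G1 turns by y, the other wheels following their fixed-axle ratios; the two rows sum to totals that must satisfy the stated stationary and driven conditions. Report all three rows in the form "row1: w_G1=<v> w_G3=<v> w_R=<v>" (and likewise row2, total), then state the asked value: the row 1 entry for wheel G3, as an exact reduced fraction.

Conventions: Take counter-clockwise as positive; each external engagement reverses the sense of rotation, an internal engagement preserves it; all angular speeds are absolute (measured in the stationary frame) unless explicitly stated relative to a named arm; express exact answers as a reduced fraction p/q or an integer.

topology: planetary set — G1 18T / G2 22T / G3 62T, arm = carrier (Willis)
row 1 — lock + rotate with arm: ω_sun = ω_ring = ω_arm = x
row 2: sun turns y, ring = −(18/62)·y, arm 0
boundary: total ω_ring = x − (18/62)·y = 0 and total ω_arm = x = 1  ⇒  y = 31/9, x = 1
row 2 ring = −(18/62)·31/9 = -1
totals (row 1 + row 2): sun 1 + 31/9 = 40/9, ring 1 + (-1) = 0, arm 1 + 0 = 1
asked cell (row1, ring) = 1

row1: w_G1=1 w_G3=1 w_R=1
row2: w_G1=31/9 w_G3=-1 w_R=0
total: w_G1=40/9 w_G3=0 w_R=1
asked value: 1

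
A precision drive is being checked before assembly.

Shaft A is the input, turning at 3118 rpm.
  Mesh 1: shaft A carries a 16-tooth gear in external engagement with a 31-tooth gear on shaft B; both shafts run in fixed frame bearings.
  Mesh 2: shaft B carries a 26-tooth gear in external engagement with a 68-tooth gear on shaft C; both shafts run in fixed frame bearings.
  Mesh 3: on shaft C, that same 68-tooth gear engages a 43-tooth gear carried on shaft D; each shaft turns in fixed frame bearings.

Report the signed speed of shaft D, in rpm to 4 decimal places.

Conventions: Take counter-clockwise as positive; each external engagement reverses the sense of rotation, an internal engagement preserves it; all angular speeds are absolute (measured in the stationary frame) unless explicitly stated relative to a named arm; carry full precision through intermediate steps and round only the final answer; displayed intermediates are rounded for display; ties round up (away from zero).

3-mesh fixed-axis compound train (all bearings frame-fixed)
mesh 1 [16T→31T]: ω = 3118.0000×16/31 = 1609.2903 rpm, sense flips to −
mesh 2 [26T→68T]: ω = 1609.2903×26/68 = 615.3169 rpm, sense flips to +
mesh 3 [68T→43T]: ω = 615.3169×68/43 = 973.0593 rpm, sense flips to −
signed output speed = -973.0593 rpm

-973.0593 rpm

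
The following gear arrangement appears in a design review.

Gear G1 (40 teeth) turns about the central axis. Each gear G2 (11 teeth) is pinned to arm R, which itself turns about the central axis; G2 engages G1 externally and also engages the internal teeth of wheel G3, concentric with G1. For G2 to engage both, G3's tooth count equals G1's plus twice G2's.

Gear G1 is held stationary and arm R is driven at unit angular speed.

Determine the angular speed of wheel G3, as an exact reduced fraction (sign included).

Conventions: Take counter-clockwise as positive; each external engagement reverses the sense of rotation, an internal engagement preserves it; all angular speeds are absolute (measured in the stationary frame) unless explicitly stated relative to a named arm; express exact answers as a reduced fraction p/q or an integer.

51/31

recognized (axles ride arm R): planetary set, 40/11/62 teeth
ring teeth: 40 + 2·11 = 62
40(ω_sun−ω_arm) = −62(ω_ring−ω_arm),  ω_sun = 0, ω_arm = 1
ω_ring = 1 − (40/62)(0−1) = 51/31
exact speed ratio = 51/31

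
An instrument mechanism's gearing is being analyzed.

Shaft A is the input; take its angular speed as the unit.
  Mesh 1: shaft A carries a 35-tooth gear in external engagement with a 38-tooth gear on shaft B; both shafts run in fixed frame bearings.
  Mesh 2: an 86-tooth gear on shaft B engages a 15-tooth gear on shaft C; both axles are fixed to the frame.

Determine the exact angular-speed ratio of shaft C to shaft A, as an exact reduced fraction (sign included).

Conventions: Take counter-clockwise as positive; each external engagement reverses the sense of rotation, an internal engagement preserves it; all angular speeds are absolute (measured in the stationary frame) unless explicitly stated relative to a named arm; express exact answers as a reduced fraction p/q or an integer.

301/57

class = fixed-axis compound train [2 meshes; 2 ratios multiply, 2 sense flips]
mesh 1 [35T→38T]: running ratio 35/38, sense −
mesh 2 [86T→15T]: running ratio 301/57, sense +
ω_out/ω_in = 301/57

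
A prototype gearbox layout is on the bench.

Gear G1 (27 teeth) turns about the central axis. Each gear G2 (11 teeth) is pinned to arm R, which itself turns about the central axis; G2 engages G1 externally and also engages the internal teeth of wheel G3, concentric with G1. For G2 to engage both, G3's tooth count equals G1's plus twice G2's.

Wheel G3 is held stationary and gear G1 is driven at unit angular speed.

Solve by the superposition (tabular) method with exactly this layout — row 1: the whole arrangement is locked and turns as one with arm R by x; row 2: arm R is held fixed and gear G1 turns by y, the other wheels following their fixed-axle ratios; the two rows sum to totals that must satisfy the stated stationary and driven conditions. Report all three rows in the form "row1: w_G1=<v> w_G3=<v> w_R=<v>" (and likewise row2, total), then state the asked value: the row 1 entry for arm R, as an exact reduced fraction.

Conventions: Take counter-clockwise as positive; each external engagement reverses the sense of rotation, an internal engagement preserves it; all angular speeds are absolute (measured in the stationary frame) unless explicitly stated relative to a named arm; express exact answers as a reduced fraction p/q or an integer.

topology: planetary set — G1 27T / G2 11T / G3 49T, arm = carrier (Willis)
superposition row 1 [locked train]: every member turns x
row 2 (arm held, sun turns y): ω_ring = −(27/49)·y, ω_arm = 0
boundary: total ω_ring = x − (27/49)·y = 0 and total ω_sun = x + y = 1  ⇒  y = 49/76, x = 27/76
row 2 ring = −(27/49)·49/76 = -27/76
totals (row 1 + row 2): sun 27/76 + 49/76 = 1, ring 27/76 + (-27/76) = 0, arm 27/76 + 0 = 27/76
asked cell (row1, arm) = 27/76

row1: w_G1=27/76 w_G3=27/76 w_R=27/76
row2: w_G1=49/76 w_G3=-27/76 w_R=0
total: w_G1=1 w_G3=0 w_R=27/76
asked value: 27/76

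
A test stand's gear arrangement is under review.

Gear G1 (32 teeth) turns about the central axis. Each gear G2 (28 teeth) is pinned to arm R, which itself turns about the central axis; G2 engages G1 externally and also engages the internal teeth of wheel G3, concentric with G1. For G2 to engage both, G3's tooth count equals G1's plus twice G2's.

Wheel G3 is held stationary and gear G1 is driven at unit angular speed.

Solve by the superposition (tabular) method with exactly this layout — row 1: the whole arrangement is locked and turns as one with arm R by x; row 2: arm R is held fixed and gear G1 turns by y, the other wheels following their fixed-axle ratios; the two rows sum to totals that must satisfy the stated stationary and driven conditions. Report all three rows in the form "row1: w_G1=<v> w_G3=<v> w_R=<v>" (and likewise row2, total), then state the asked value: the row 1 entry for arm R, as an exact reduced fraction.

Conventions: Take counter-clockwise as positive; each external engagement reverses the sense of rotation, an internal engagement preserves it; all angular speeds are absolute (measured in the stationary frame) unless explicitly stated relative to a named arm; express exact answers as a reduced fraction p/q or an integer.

recognized (axles ride arm R): planetary set, 32/28/88 teeth
superposition row 1 [locked train]: every member turns x
row 2: sun turns y, ring = −(32/88)·y, arm 0
boundary: total ω_ring = x − (32/88)·y = 0 and total ω_sun = x + y = 1  ⇒  y = 11/15, x = 4/15
row 2 ring = −(32/88)·11/15 = -4/15
totals (row 1 + row 2): sun 4/15 + 11/15 = 1, ring 4/15 + (-4/15) = 0, arm 4/15 + 0 = 4/15
asked cell (row1, arm) = 4/15

row1: w_G1=4/15 w_G3=4/15 w_R=4/15
row2: w_G1=11/15 w_G3=-4/15 w_R=0
total: w_G1=1 w_G3=0 w_R=4/15
asked value: 4/15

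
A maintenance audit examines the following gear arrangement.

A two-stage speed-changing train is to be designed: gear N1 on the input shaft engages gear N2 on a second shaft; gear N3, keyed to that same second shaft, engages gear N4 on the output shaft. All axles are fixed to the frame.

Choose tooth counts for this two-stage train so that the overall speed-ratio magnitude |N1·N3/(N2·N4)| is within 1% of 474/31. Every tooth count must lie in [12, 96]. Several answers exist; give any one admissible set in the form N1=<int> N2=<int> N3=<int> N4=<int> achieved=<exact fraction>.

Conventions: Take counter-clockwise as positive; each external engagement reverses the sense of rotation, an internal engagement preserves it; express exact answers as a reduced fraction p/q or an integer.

design class (target 474/31): fixed-axis compound train
target = 474/31 in lowest terms: an exact hit needs N1·N3 = k·474 and N2·N4 = k·31 for one integer k, every count in [12, 96]; additionally prefer no 1:1 stage (N1 ≠ N2, N3 ≠ N4)
k = 1…11: no 1:1-free in-range split of k·474 and k·31 into factor pairs; take k = 12
k = 12: N1·N3 = 5688 = 72·79, N2·N4 = 372 = 12·31
achieved = 72·79/(12·31) = 474/31; |achieved − target| = 0 ≤ 237/1550 ✓

N1=72 N2=12 N3=79 N4=31 achieved=474/31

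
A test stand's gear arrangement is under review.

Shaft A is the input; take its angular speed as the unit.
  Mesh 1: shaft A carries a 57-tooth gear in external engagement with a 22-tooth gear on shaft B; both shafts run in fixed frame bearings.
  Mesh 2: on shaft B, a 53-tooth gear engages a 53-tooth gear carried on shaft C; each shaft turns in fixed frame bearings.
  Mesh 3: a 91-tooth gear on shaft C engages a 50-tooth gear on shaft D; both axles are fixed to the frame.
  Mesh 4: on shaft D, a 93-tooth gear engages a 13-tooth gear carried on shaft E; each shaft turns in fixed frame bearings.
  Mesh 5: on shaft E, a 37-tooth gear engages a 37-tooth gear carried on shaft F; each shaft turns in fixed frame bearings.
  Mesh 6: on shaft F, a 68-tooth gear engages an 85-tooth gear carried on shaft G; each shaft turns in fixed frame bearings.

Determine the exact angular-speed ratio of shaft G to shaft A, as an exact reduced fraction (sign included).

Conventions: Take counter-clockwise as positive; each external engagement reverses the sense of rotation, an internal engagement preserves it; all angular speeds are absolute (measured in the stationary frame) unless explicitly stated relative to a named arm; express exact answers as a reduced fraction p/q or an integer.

class = fixed-axis compound train [6 meshes; 6 ratios multiply, 6 sense flips]
mesh 1 [57T→22T]: running ratio 57/22, sense −
mesh 2 [53T→53T]: running ratio 57/22, sense +
mesh 3 [91T→50T]: running ratio 5187/1100, sense −
mesh 4 [93T→13T]: running ratio 37107/1100, sense +
mesh 5 [37T→37T]: running ratio 37107/1100, sense −
mesh 6 [68T→85T]: running ratio 37107/1375, sense +
ω_out/ω_in = 37107/1375

37107/1375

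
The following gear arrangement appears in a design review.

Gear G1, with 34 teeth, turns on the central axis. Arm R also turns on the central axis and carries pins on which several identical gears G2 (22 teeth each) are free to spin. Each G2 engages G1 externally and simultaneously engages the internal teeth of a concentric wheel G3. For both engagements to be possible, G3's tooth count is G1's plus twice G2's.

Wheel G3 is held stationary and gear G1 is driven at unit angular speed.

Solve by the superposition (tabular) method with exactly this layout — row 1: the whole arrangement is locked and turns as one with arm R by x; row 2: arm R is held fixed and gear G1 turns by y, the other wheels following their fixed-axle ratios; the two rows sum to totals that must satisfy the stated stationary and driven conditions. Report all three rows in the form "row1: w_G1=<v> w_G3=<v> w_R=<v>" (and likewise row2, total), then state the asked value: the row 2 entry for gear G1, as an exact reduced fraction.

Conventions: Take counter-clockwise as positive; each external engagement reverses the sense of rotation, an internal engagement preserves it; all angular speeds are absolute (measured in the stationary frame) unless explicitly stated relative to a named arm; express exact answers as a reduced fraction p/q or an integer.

topology: planetary set — G1 34T / G2 22T / G3 78T, arm = carrier (Willis)
row 1 — lock + rotate with arm: ω_sun = ω_ring = ω_arm = x
row 2 (arm held, sun turns y): ω_ring = −(34/78)·y, ω_arm = 0
boundary: total ω_ring = x − (34/78)·y = 0 and total ω_sun = x + y = 1  ⇒  y = 39/56, x = 17/56
row 2 ring = −(34/78)·39/56 = -17/56
totals (row 1 + row 2): sun 17/56 + 39/56 = 1, ring 17/56 + (-17/56) = 0, arm 17/56 + 0 = 17/56
asked cell (row2, sun) = 39/56

row1: w_G1=17/56 w_G3=17/56 w_R=17/56
row2: w_G1=39/56 w_G3=-17/56 w_R=0
total: w_G1=1 w_G3=0 w_R=17/56
asked value: 39/56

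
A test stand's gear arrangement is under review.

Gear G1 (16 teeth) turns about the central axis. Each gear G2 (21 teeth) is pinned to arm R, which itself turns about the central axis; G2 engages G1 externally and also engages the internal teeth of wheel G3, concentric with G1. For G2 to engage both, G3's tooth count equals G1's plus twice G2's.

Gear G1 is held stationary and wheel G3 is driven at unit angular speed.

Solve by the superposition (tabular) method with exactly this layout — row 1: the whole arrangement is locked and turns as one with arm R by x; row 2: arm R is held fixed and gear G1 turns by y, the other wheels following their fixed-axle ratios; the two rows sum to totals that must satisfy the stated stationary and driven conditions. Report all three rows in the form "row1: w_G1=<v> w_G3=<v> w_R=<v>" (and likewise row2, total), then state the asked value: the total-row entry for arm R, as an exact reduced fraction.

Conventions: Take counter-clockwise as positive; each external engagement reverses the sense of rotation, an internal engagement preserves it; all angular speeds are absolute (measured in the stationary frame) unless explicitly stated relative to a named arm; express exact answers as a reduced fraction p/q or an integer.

row1: w_G1=29/37 w_G3=29/37 w_R=29/37
row2: w_G1=-29/37 w_G3=8/37 w_R=0
total: w_G1=0 w_G3=1 w_R=29/37
asked value: 29/37

planetary set (16T centre, 21T on arm, 58T internal) — Willis relation
row 1: whole set turns with the arm by x
superposition row 2 [arm held]: sun y, ring −(16/58)·y, arm 0
boundary: total ω_sun = x + y = 0 and total ω_ring = x − (16/58)·y = 1  ⇒  y = -29/37, x = 29/37
row 2 ring = −(16/58)·(-29/37) = 8/37
totals (row 1 + row 2): sun 29/37 + (-29/37) = 0, ring 29/37 + 8/37 = 1, arm 29/37 + 0 = 29/37
asked cell (total, arm) = 29/37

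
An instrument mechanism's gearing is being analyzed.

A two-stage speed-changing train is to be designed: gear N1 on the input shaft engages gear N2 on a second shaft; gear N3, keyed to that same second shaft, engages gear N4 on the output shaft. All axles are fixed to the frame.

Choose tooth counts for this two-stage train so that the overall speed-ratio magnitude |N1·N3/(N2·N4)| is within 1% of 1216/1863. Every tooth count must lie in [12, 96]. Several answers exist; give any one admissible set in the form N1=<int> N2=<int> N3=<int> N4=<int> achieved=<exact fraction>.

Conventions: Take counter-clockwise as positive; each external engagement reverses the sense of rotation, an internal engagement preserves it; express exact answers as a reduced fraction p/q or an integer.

topology: fixed-axis compound train — 2 stages, target 1216/1863
target = 1216/1863 in lowest terms: an exact hit needs N1·N3 = k·1216 and N2·N4 = k·1863 for one integer k, every count in [12, 96]; additionally prefer no 1:1 stage (N1 ≠ N2, N3 ≠ N4)
k = 1: N1·N3 = 1216 = 16·76, N2·N4 = 1863 = 23·81
achieved = 16·76/(23·81) = 1216/1863; |achieved − target| = 0 ≤ 304/46575 ✓

N1=16 N2=23 N3=76 N4=81 achieved=1216/1863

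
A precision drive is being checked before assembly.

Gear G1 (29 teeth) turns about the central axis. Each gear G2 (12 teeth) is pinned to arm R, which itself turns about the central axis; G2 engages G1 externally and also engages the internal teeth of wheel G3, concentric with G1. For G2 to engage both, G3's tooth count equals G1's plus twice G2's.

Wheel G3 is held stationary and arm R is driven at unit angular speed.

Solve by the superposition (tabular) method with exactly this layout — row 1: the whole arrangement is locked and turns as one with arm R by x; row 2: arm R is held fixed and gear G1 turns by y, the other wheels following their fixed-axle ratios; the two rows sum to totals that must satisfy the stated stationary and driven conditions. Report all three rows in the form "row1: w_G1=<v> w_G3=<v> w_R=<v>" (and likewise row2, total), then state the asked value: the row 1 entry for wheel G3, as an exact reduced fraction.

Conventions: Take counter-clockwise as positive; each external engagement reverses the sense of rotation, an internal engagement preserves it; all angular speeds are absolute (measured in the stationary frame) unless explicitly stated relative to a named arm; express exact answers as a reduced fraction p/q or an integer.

row1: w_G1=1 w_G3=1 w_R=1
row2: w_G1=53/29 w_G3=-1 w_R=0
total: w_G1=82/29 w_G3=0 w_R=1
asked value: 1

class = planetary set [G3 = 29+2·12 = 53; Willis about the carrier]
row 1: whole set turns with the arm by x
superposition row 2 [arm held]: sun y, ring −(29/53)·y, arm 0
boundary: total ω_ring = x − (29/53)·y = 0 and total ω_arm = x = 1  ⇒  y = 53/29, x = 1
row 2 ring = −(29/53)·53/29 = -1
totals (row 1 + row 2): sun 1 + 53/29 = 82/29, ring 1 + (-1) = 0, arm 1 + 0 = 1
asked cell (row1, ring) = 1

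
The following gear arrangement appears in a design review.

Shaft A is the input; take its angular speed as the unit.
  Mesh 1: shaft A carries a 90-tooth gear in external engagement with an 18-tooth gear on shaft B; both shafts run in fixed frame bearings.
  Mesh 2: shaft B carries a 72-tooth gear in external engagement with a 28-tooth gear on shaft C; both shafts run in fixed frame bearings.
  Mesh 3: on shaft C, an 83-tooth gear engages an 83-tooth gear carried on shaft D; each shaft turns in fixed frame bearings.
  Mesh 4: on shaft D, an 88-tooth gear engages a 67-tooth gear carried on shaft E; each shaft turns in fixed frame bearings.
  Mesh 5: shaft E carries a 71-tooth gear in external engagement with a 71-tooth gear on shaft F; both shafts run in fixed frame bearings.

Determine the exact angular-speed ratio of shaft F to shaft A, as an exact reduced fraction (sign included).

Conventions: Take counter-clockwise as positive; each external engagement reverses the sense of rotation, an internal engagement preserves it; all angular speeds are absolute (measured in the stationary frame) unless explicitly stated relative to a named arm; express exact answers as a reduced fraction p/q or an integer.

-7920/469

class = fixed-axis compound train [5 meshes; 5 ratios multiply, 5 sense flips]
mesh 1 [90T→18T]: running ratio 5, sense −
mesh 2 [72T→28T]: running ratio 90/7, sense +
mesh 3 [83T→83T]: running ratio 90/7, sense −
mesh 4 [88T→67T]: running ratio 7920/469, sense +
mesh 5 [71T→71T]: running ratio 7920/469, sense −
ω_out/ω_in = -7920/469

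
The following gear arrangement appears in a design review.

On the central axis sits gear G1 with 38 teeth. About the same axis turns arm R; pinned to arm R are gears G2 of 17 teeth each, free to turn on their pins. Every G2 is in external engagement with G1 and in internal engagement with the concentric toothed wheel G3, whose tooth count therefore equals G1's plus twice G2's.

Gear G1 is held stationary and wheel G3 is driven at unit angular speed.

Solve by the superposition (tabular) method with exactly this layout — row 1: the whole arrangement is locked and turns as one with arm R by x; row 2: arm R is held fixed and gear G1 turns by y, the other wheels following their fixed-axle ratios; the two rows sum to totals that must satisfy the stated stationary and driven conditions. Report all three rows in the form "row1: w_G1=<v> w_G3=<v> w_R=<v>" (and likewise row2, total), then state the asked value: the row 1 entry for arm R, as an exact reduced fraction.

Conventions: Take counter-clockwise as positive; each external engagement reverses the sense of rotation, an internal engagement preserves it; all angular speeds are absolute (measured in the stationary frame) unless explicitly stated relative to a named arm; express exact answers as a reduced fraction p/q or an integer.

row1: w_G1=36/55 w_G3=36/55 w_R=36/55
row2: w_G1=-36/55 w_G3=19/55 w_R=0
total: w_G1=0 w_G3=1 w_R=36/55
asked value: 36/55

recognized (axles ride arm R): planetary set, 38/17/72 teeth
superposition row 1 [locked train]: every member turns x
row 2: sun turns y, ring = −(38/72)·y, arm 0
boundary: total ω_sun = x + y = 0 and total ω_ring = x − (38/72)·y = 1  ⇒  y = -36/55, x = 36/55
row 2 ring = −(38/72)·(-36/55) = 19/55
totals (row 1 + row 2): sun 36/55 + (-36/55) = 0, ring 36/55 + 19/55 = 1, arm 36/55 + 0 = 36/55
asked cell (row1, arm) = 36/55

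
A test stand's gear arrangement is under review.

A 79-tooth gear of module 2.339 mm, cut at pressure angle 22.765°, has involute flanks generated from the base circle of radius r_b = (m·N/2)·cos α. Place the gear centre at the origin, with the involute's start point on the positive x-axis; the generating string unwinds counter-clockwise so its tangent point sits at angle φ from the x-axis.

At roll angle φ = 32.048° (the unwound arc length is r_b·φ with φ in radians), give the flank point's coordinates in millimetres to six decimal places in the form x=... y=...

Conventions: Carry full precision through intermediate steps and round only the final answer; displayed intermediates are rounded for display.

x=97.495825 y=4.815817

recognized (one wheel, involute flank): single-mesh tooth geometry, m = 2.339, N = 79
pitch radius r_p = m·N/2 = 2.339·79/2 = 92.390500
base radius r_b = r_p·cos α = 92.390500·cos 22.765° = 85.193252
roll angle φ = 32.048° = 0.55934312 rad
x = r_b·(cos φ + φ·sin φ) = 97.495825
y = r_b·(sin φ − φ·cos φ) = 4.815817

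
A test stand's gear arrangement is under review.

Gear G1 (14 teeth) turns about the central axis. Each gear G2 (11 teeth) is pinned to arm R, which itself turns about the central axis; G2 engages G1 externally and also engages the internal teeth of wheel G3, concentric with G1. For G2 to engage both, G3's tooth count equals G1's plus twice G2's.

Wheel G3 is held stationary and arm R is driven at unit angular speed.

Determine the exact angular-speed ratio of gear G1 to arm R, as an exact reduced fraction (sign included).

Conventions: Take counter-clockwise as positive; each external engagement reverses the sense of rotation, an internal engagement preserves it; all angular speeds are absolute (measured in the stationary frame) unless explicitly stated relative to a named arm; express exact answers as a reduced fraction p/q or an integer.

class = planetary set [G3 = 14+2·11 = 36; Willis about the carrier]
ring teeth: 14 + 2·11 = 36
14(ω_sun−ω_arm) = −36(ω_ring−ω_arm),  ω_ring = 0, ω_arm = 1
ω_sun = 1 − (36/14)(0−1) = 25/7
ω_out/ω_in = 25/7

25/7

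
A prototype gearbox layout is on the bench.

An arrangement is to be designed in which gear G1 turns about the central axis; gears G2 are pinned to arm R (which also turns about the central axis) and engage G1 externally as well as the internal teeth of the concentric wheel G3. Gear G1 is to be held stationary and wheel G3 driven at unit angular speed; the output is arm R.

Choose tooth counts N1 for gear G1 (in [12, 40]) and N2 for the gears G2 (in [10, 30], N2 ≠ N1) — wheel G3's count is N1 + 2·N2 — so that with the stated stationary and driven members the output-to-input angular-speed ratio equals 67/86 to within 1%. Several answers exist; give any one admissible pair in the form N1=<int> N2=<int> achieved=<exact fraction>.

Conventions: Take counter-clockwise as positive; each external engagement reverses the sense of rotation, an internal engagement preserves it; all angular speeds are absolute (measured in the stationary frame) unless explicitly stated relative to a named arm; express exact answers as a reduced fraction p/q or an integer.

N1=19 N2=24 achieved=67/86

class = planetary set [ratio 67/86 wanted; Willis about the carrier]
Willis with ω_sun = 0: ω_arm/ω_ring = N3/(N1+N3); set equal to 67/86  ⇒  N3/N1 = (67/86)/(1 − 67/86) = 67/19
N3 = N1 + 2·N2  ⇒  N2/N1 = (N3/N1 − 1)/2 = (67/19 − 1)/2 = 24/19
smallest multiple with N1 ≥ 12 and N2 ≥ 10: k = 1  ⇒  N1 = 1·19 = 19, N2 = 1·24 = 24 (N1 ≤ 40, N2 ≤ 30, N2 ≠ N1 ✓), N3 = 19 + 2·24 = 67
check: N3/(N1+N3) with N1 = 19, N3 = 67 gives 67/86; |achieved − target| = 0 ≤ 67/8600 ✓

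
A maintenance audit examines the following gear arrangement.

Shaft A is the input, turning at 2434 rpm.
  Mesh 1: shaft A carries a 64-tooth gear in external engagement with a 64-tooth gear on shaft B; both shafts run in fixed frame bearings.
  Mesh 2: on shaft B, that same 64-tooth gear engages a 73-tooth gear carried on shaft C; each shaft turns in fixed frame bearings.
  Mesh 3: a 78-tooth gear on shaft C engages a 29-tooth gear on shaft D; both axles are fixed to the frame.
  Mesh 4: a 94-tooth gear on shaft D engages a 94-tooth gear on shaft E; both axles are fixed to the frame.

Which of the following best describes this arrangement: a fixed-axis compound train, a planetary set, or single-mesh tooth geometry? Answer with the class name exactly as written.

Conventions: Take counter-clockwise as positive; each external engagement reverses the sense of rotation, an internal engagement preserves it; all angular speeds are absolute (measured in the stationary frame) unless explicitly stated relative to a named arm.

recognized (5 fixed axles, 4 meshes): fixed-axis compound train
classification: fixed-axis compound train

fixed-axis compound train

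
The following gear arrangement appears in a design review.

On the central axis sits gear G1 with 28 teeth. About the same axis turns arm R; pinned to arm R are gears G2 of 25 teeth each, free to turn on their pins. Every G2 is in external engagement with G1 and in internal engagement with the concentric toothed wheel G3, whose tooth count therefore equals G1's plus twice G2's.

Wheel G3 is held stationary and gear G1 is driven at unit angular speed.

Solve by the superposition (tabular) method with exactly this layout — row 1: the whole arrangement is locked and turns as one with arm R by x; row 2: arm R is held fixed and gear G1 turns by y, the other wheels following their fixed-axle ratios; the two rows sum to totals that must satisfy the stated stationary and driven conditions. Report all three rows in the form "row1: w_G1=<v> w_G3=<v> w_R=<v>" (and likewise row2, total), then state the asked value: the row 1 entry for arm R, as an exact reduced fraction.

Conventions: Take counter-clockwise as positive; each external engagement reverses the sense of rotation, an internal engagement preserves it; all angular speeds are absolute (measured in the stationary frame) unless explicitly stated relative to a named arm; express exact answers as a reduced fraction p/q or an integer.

row1: w_G1=14/53 w_G3=14/53 w_R=14/53
row2: w_G1=39/53 w_G3=-14/53 w_R=0
total: w_G1=1 w_G3=0 w_R=14/53
asked value: 14/53

recognized (axles ride arm R): planetary set, 28/25/78 teeth
row 1 (train locked, turned with arm): all members turn x
row 2 (arm held, sun turns y): ω_ring = −(28/78)·y, ω_arm = 0
boundary: total ω_ring = x − (28/78)·y = 0 and total ω_sun = x + y = 1  ⇒  y = 39/53, x = 14/53
row 2 ring = −(28/78)·39/53 = -14/53
totals (row 1 + row 2): sun 14/53 + 39/53 = 1, ring 14/53 + (-14/53) = 0, arm 14/53 + 0 = 14/53
asked cell (row1, arm) = 14/53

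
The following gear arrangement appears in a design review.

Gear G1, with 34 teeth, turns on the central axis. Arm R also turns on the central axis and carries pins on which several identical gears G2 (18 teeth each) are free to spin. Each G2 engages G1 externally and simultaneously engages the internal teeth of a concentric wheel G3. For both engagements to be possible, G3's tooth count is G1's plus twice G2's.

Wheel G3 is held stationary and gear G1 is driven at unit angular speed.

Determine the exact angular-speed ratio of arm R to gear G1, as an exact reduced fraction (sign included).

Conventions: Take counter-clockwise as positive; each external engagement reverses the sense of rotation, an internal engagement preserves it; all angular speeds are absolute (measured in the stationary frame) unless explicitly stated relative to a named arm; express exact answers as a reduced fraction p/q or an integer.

17/52

recognized (axles ride arm R): planetary set, 34/18/70 teeth
ring teeth: 34 + 2·18 = 70
34(ω_sun−ω_arm) = −70(ω_ring−ω_arm),  ω_ring = 0, ω_sun = 1
34(1−ω_arm) = −70(0−ω_arm)  ⇒  104·ω_arm = 34  ⇒  ω_arm = 17/52
ω_out/ω_in = 17/52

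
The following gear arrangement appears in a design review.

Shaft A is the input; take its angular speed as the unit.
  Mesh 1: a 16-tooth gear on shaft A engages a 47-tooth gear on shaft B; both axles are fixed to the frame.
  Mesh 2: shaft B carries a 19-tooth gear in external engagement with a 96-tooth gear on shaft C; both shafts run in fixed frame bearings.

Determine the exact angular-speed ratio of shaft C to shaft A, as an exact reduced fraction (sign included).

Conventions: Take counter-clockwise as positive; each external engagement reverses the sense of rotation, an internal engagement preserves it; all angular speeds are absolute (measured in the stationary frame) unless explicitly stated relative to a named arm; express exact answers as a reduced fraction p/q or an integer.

class = fixed-axis compound train [2 meshes; 2 ratios multiply, 2 sense flips]
mesh 1 [16T→47T]: running ratio 16/47, sense −
mesh 2 [19T→96T]: running ratio 19/282, sense +
ω_out/ω_in = 19/282

19/282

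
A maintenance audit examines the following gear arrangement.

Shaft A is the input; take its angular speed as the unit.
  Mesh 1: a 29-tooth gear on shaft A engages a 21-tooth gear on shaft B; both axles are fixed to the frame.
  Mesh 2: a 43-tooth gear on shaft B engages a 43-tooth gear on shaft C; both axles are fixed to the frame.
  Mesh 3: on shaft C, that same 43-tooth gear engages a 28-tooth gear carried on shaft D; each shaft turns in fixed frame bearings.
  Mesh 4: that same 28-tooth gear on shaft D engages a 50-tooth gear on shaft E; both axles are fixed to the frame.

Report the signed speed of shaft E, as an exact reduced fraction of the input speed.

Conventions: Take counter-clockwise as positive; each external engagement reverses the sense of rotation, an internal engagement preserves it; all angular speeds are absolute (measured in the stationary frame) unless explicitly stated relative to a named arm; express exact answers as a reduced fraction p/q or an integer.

4-mesh fixed-axis compound train (all bearings frame-fixed)
mesh 1 [29T→21T]: |ω|/ω_in = 1×29/21 = 29/21, sense flips to −
mesh 2 [43T→43T]: |ω|/ω_in = (29/21)×43/43 = 29/21, sense flips to +
mesh 3 [43T→28T]: |ω|/ω_in = (29/21)×43/28 = 1247/588, sense flips to −
mesh 4 [28T→50T]: |ω|/ω_in = (1247/588)×28/50 = 1247/1050, sense flips to +
signed output speed (× input speed) = 1247/1050

1247/1050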